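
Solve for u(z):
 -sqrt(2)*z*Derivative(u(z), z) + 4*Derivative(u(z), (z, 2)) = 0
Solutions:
 u(z) = C1 + C2*erfi(2^(3/4)*z/4)


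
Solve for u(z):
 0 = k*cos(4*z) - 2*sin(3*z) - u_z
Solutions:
 u(z) = C1 + k*sin(4*z)/4 + 2*cos(3*z)/3


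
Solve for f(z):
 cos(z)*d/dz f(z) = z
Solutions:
 f(z) = C1 + Integral(z/cos(z), z)


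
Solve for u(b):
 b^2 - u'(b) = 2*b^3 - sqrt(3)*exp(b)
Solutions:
 u(b) = C1 - b^4/2 + b^3/3 + sqrt(3)*exp(b)


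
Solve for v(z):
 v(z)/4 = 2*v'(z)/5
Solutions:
 v(z) = C1*exp(5*z/8)


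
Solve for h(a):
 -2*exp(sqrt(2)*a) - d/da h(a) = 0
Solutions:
 h(a) = C1 - sqrt(2)*exp(sqrt(2)*a)


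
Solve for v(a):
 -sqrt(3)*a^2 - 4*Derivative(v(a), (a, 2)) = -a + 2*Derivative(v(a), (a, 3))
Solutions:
 v(a) = C1 + C2*a + C3*exp(-2*a) - sqrt(3)*a^4/48 + a^3*(1 + sqrt(3))/24 - a^2*(1 + sqrt(3))/16


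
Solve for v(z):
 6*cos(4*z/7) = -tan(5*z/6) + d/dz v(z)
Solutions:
 v(z) = C1 - 6*log(cos(5*z/6))/5 + 21*sin(4*z/7)/2


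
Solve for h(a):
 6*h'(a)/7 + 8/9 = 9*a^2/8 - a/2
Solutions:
 h(a) = C1 + 7*a^3/16 - 7*a^2/24 - 28*a/27


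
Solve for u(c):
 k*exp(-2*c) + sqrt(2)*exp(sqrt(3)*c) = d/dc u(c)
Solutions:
 u(c) = C1 - k*exp(-2*c)/2 + sqrt(6)*exp(sqrt(3)*c)/3


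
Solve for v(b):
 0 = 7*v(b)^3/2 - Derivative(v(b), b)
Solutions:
 v(b) = -sqrt(-1/(C1 + 7*b))
 v(b) = sqrt(-1/(C1 + 7*b))


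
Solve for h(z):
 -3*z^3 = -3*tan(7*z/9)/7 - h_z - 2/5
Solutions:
 h(z) = C1 + 3*z^4/4 - 2*z/5 + 27*log(cos(7*z/9))/49


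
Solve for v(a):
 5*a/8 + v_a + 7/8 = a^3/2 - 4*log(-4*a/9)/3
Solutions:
 v(a) = C1 + a^4/8 - 5*a^2/16 - 4*a*log(-a)/3 + a*(-64*log(2) + 11 + 64*log(3))/24


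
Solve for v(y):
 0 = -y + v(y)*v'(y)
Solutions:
 v(y) = -sqrt(C1 + y^2)
 v(y) = sqrt(C1 + y^2)


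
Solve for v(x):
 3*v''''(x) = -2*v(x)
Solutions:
 v(x) = (C1*sin(6^(3/4)*x/6) + C2*cos(6^(3/4)*x/6))*exp(-6^(3/4)*x/6) + (C3*sin(6^(3/4)*x/6) + C4*cos(6^(3/4)*x/6))*exp(6^(3/4)*x/6)


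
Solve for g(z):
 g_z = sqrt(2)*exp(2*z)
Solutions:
 g(z) = C1 + sqrt(2)*exp(2*z)/2


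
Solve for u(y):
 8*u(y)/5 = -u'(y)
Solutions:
 u(y) = C1*exp(-8*y/5)


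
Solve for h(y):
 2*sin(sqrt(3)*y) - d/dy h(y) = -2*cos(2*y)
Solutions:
 h(y) = C1 + sin(2*y) - 2*sqrt(3)*cos(sqrt(3)*y)/3


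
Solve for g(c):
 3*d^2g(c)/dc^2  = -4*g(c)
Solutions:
 g(c) = C1*sin(2*sqrt(3)*c/3) + C2*cos(2*sqrt(3)*c/3)


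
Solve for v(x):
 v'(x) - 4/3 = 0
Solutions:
 v(x) = C1 + 4*x/3


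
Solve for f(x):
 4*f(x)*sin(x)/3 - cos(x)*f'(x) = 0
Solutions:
 f(x) = C1/cos(x)^(4/3)


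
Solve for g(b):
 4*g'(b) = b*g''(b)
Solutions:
 g(b) = C1 + C2*b^5


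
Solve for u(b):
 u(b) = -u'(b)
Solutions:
 u(b) = C1*exp(-b)


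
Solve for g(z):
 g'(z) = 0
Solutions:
 g(z) = C1


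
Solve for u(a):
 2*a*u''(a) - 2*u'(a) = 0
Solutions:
 u(a) = C1 + C2*a^2


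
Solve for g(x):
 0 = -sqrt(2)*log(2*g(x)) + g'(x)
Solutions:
 -sqrt(2)*Integral(1/(log(_y) + log(2)), (_y, g(x)))/2 = C1 - x


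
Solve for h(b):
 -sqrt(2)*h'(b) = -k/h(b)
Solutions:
 h(b) = -sqrt(C1 + sqrt(2)*b*k)
 h(b) = sqrt(C1 + sqrt(2)*b*k)


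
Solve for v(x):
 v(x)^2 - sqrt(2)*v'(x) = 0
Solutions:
 v(x) = -2/(C1 + sqrt(2)*x)


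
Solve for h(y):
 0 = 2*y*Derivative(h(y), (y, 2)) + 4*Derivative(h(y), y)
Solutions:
 h(y) = C1 + C2/y


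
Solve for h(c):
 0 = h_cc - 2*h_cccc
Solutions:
 h(c) = C1 + C2*c + C3*exp(-sqrt(2)*c/2) + C4*exp(sqrt(2)*c/2)


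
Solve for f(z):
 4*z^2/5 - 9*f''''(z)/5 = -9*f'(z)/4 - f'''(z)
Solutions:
 f(z) = C1 + C2*exp(z*(-5^(1/3)*(81*sqrt(60249) + 19883)^(1/3) - 20*5^(2/3)/(81*sqrt(60249) + 19883)^(1/3) + 20)/108)*sin(sqrt(3)*5^(1/3)*z*(-(81*sqrt(60249) + 19883)^(1/3) + 20*5^(1/3)/(81*sqrt(60249) + 19883)^(1/3))/108) + C3*exp(z*(-5^(1/3)*(81*sqrt(60249) + 19883)^(1/3) - 20*5^(2/3)/(81*sqrt(60249) + 19883)^(1/3) + 20)/108)*cos(sqrt(3)*5^(1/3)*z*(-(81*sqrt(60249) + 19883)^(1/3) + 20*5^(1/3)/(81*sqrt(60249) + 19883)^(1/3))/108) + C4*exp(z*(20*5^(2/3)/(81*sqrt(60249) + 19883)^(1/3) + 10 + 5^(1/3)*(81*sqrt(60249) + 19883)^(1/3))/54) - 16*z^3/135 + 128*z/405


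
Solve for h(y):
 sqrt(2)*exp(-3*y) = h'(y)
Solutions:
 h(y) = C1 - sqrt(2)*exp(-3*y)/3


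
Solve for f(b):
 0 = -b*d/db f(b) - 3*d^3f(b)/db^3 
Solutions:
 f(b) = C1 + Integral(C2*airyai(-3^(2/3)*b/3) + C3*airybi(-3^(2/3)*b/3), b)


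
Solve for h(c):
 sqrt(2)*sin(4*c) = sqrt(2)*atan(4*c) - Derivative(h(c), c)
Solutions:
 h(c) = C1 + sqrt(2)*(c*atan(4*c) - log(16*c^2 + 1)/8) + sqrt(2)*cos(4*c)/4


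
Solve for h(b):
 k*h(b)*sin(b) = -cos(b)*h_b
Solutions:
 h(b) = C1*exp(k*log(cos(b)))


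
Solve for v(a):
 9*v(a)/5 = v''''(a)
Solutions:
 v(a) = C1*exp(-sqrt(3)*5^(3/4)*a/5) + C2*exp(sqrt(3)*5^(3/4)*a/5) + C3*sin(sqrt(3)*5^(3/4)*a/5) + C4*cos(sqrt(3)*5^(3/4)*a/5)


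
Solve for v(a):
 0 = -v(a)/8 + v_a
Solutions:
 v(a) = C1*exp(a/8)


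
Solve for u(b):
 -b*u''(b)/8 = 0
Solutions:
 u(b) = C1 + C2*b


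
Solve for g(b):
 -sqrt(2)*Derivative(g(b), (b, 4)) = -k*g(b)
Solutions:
 g(b) = C1*exp(-2^(7/8)*b*k^(1/4)/2) + C2*exp(2^(7/8)*b*k^(1/4)/2) + C3*exp(-2^(7/8)*I*b*k^(1/4)/2) + C4*exp(2^(7/8)*I*b*k^(1/4)/2)


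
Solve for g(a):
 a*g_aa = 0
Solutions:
 g(a) = C1 + C2*a


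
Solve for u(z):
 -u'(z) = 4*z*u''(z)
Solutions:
 u(z) = C1 + C2*z^(3/4)


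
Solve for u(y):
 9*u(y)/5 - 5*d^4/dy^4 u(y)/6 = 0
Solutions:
 u(y) = C1*exp(-sqrt(5)*54^(1/4)*y/5) + C2*exp(sqrt(5)*54^(1/4)*y/5) + C3*sin(sqrt(5)*54^(1/4)*y/5) + C4*cos(sqrt(5)*54^(1/4)*y/5)


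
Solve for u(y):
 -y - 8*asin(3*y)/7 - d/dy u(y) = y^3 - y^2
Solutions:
 u(y) = C1 - y^4/4 + y^3/3 - y^2/2 - 8*y*asin(3*y)/7 - 8*sqrt(1 - 9*y^2)/21


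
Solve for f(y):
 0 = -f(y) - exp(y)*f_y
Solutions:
 f(y) = C1*exp(exp(-y))


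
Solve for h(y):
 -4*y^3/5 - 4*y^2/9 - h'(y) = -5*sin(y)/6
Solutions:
 h(y) = C1 - y^4/5 - 4*y^3/27 - 5*cos(y)/6


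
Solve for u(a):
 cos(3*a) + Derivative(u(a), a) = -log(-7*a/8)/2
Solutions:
 u(a) = C1 - a*log(-a)/2 - a*log(7) + a/2 + a*log(2) + a*log(14)/2 - sin(3*a)/3


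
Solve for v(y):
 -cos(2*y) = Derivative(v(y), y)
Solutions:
 v(y) = C1 - sin(2*y)/2


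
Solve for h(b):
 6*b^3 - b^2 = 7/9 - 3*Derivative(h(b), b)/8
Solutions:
 h(b) = C1 - 4*b^4 + 8*b^3/9 + 56*b/27


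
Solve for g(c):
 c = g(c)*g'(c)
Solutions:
 g(c) = -sqrt(C1 + c^2)
 g(c) = sqrt(C1 + c^2)


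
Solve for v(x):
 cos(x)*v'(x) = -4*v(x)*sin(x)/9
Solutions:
 v(x) = C1*cos(x)^(4/9)


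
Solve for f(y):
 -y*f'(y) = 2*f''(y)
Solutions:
 f(y) = C1 + C2*erf(y/2)


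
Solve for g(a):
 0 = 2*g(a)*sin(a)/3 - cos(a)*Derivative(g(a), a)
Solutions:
 g(a) = C1/cos(a)^(2/3)


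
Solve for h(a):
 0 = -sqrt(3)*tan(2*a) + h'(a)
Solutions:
 h(a) = C1 - sqrt(3)*log(cos(2*a))/2


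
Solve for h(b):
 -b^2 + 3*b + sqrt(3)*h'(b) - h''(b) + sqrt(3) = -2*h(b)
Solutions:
 h(b) = C1*exp(b*(-sqrt(11) + sqrt(3))/2) + C2*exp(b*(sqrt(3) + sqrt(11))/2) + b^2/2 - 3*b/2 - sqrt(3)*b/2 + sqrt(3)/4 + 5/4


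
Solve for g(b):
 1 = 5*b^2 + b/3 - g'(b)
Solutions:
 g(b) = C1 + 5*b^3/3 + b^2/6 - b


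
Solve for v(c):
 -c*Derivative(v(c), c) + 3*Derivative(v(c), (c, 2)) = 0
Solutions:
 v(c) = C1 + C2*erfi(sqrt(6)*c/6)


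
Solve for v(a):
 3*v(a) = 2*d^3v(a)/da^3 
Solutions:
 v(a) = C3*exp(2^(2/3)*3^(1/3)*a/2) + (C1*sin(2^(2/3)*3^(5/6)*a/4) + C2*cos(2^(2/3)*3^(5/6)*a/4))*exp(-2^(2/3)*3^(1/3)*a/4)


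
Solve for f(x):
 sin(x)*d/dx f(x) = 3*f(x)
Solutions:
 f(x) = C1*(cos(x) - 1)^(3/2)/(cos(x) + 1)^(3/2)


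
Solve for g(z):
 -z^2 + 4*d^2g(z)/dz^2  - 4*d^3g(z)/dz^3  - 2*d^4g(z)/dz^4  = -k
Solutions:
 g(z) = C1 + C2*z + C3*exp(z*(-1 + sqrt(3))) + C4*exp(-z*(1 + sqrt(3))) + z^4/48 + z^3/12 + z^2*(3 - k)/8


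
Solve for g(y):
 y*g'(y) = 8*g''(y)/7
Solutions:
 g(y) = C1 + C2*erfi(sqrt(7)*y/4)


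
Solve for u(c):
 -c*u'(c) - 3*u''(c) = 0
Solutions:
 u(c) = C1 + C2*erf(sqrt(6)*c/6)


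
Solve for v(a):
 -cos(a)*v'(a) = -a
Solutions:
 v(a) = C1 + Integral(a/cos(a), a)


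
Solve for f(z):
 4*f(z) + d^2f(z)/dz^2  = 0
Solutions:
 f(z) = C1*sin(2*z) + C2*cos(2*z)


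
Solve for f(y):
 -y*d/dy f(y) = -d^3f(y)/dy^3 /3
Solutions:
 f(y) = C1 + Integral(C2*airyai(3^(1/3)*y) + C3*airybi(3^(1/3)*y), y)


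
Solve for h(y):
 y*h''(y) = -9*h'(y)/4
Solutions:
 h(y) = C1 + C2/y^(5/4)


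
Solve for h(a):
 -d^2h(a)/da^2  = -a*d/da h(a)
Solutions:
 h(a) = C1 + C2*erfi(sqrt(2)*a/2)


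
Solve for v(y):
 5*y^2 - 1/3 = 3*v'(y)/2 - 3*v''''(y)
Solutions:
 v(y) = C1 + C4*exp(2^(2/3)*y/2) + 10*y^3/9 - 2*y/9 + (C2*sin(2^(2/3)*sqrt(3)*y/4) + C3*cos(2^(2/3)*sqrt(3)*y/4))*exp(-2^(2/3)*y/4)


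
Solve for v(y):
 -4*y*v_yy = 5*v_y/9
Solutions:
 v(y) = C1 + C2*y^(31/36)


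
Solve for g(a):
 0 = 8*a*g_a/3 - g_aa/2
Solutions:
 g(a) = C1 + C2*erfi(2*sqrt(6)*a/3)


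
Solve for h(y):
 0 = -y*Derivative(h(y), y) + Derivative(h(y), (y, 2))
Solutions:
 h(y) = C1 + C2*erfi(sqrt(2)*y/2)


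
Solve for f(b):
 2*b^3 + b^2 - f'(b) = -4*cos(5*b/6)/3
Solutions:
 f(b) = C1 + b^4/2 + b^3/3 + 8*sin(5*b/6)/5


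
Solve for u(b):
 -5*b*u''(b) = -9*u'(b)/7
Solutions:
 u(b) = C1 + C2*b^(44/35)


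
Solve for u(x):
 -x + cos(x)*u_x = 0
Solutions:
 u(x) = C1 + Integral(x/cos(x), x)


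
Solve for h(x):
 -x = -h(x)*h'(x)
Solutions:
 h(x) = -sqrt(C1 + x^2)
 h(x) = sqrt(C1 + x^2)


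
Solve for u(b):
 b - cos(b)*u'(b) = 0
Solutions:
 u(b) = C1 + Integral(b/cos(b), b)


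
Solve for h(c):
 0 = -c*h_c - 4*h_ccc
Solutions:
 h(c) = C1 + Integral(C2*airyai(-2^(1/3)*c/2) + C3*airybi(-2^(1/3)*c/2), c)


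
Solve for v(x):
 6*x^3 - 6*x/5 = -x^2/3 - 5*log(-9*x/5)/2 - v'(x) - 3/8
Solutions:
 v(x) = C1 - 3*x^4/2 - x^3/9 + 3*x^2/5 - 5*x*log(-x)/2 + x*(-5*log(3) + 17/8 + 5*log(5)/2)


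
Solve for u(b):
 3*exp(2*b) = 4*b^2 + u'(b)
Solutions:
 u(b) = C1 - 4*b^3/3 + 3*exp(2*b)/2


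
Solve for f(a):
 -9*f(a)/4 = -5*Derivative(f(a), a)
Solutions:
 f(a) = C1*exp(9*a/20)


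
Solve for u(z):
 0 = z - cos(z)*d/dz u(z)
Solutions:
 u(z) = C1 + Integral(z/cos(z), z)


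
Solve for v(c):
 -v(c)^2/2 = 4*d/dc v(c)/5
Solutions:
 v(c) = 8/(C1 + 5*c)


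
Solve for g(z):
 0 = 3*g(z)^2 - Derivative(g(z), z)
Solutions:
 g(z) = -1/(C1 + 3*z)


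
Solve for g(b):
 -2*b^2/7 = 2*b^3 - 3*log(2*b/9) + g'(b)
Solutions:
 g(b) = C1 - b^4/2 - 2*b^3/21 + 3*b*log(b) + b*log(8/729) - 3*b


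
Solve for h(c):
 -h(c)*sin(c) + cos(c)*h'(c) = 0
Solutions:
 h(c) = C1/cos(c)


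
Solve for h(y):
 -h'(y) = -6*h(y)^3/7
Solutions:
 h(y) = -sqrt(14)*sqrt(-1/(C1 + 6*y))/2
 h(y) = sqrt(14)*sqrt(-1/(C1 + 6*y))/2


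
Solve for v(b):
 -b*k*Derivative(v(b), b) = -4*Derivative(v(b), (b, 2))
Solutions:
 v(b) = Piecewise((-sqrt(2)*sqrt(pi)*C1*erf(sqrt(2)*b*sqrt(-k)/4)/sqrt(-k) - C2, (k > 0) | (k < 0)), (-C1*b - C2, True))


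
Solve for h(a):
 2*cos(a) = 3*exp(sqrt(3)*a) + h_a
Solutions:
 h(a) = C1 - sqrt(3)*exp(sqrt(3)*a) + 2*sin(a)


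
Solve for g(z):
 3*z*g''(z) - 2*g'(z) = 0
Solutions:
 g(z) = C1 + C2*z^(5/3)


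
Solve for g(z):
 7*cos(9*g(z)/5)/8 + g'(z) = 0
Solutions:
 7*z/8 - 5*log(sin(9*g(z)/5) - 1)/18 + 5*log(sin(9*g(z)/5) + 1)/18 = C1


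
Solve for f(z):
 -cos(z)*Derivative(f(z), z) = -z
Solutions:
 f(z) = C1 + Integral(z/cos(z), z)


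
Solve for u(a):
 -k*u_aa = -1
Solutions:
 u(a) = C1 + C2*a + a^2/(2*k)


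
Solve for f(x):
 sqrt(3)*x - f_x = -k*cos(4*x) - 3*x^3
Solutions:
 f(x) = C1 + k*sin(4*x)/4 + 3*x^4/4 + sqrt(3)*x^2/2


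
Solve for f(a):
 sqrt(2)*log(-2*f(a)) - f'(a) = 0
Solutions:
 -sqrt(2)*Integral(1/(log(-_y) + log(2)), (_y, f(a)))/2 = C1 - a


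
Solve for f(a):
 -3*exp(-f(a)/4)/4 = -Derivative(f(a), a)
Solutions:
 f(a) = 4*log(C1 + 3*a/16)


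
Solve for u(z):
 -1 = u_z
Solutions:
 u(z) = C1 - z


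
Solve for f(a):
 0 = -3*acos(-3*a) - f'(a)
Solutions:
 f(a) = C1 - 3*a*acos(-3*a) - sqrt(1 - 9*a^2)


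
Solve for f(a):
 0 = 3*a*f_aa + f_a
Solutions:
 f(a) = C1 + C2*a^(2/3)


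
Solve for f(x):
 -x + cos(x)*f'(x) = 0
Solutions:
 f(x) = C1 + Integral(x/cos(x), x)


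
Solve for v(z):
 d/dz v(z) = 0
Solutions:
 v(z) = C1


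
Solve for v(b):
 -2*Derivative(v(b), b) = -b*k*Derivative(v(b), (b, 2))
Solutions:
 v(b) = C1 + b^(((re(k) + 2)*re(k) + im(k)^2)/(re(k)^2 + im(k)^2))*(C2*sin(2*log(b)*Abs(im(k))/(re(k)^2 + im(k)^2)) + C3*cos(2*log(b)*im(k)/(re(k)^2 + im(k)^2)))


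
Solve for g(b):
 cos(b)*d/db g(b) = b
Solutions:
 g(b) = C1 + Integral(b/cos(b), b)


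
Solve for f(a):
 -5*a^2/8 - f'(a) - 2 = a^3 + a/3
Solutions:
 f(a) = C1 - a^4/4 - 5*a^3/24 - a^2/6 - 2*a


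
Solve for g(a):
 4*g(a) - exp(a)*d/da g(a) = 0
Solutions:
 g(a) = C1*exp(-4*exp(-a))


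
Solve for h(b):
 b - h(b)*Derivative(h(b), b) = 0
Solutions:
 h(b) = -sqrt(C1 + b^2)
 h(b) = sqrt(C1 + b^2)


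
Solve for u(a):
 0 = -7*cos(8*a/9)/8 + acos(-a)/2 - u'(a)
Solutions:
 u(a) = C1 + a*acos(-a)/2 + sqrt(1 - a^2)/2 - 63*sin(8*a/9)/64


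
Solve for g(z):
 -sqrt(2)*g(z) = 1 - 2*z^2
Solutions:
 g(z) = sqrt(2)*(z^2 - 1/2)


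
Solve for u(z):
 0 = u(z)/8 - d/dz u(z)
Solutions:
 u(z) = C1*exp(z/8)


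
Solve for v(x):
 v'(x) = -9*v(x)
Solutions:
 v(x) = C1*exp(-9*x)


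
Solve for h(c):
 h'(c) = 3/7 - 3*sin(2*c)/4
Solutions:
 h(c) = C1 + 3*c/7 + 3*cos(2*c)/8


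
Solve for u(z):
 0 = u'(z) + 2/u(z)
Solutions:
 u(z) = -sqrt(C1 - 4*z)
 u(z) = sqrt(C1 - 4*z)


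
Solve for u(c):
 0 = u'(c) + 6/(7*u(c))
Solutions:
 u(c) = -sqrt(C1 - 84*c)/7
 u(c) = sqrt(C1 - 84*c)/7


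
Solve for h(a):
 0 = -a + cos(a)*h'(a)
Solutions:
 h(a) = C1 + Integral(a/cos(a), a)


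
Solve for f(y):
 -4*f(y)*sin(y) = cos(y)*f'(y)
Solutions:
 f(y) = C1*cos(y)^4


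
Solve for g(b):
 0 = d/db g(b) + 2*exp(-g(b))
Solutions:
 g(b) = log(C1 - 2*b)


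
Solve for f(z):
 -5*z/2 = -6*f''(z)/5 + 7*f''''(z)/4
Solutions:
 f(z) = C1 + C2*z + C3*exp(-2*sqrt(210)*z/35) + C4*exp(2*sqrt(210)*z/35) + 25*z^3/72


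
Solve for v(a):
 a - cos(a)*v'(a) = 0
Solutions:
 v(a) = C1 + Integral(a/cos(a), a)


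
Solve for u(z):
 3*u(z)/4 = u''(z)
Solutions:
 u(z) = C1*exp(-sqrt(3)*z/2) + C2*exp(sqrt(3)*z/2)


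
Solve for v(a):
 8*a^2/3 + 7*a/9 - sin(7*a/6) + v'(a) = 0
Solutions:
 v(a) = C1 - 8*a^3/9 - 7*a^2/18 - 6*cos(7*a/6)/7


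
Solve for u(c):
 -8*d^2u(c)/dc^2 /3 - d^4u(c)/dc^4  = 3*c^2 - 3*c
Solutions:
 u(c) = C1 + C2*c + C3*sin(2*sqrt(6)*c/3) + C4*cos(2*sqrt(6)*c/3) - 3*c^4/32 + 3*c^3/16 + 27*c^2/64


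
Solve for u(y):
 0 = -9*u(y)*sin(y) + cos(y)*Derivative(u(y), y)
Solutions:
 u(y) = C1/cos(y)^9


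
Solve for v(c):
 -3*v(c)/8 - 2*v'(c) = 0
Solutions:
 v(c) = C1*exp(-3*c/16)


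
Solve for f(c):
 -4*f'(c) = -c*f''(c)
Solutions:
 f(c) = C1 + C2*c^5


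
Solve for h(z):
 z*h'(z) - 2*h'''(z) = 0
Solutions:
 h(z) = C1 + Integral(C2*airyai(2^(2/3)*z/2) + C3*airybi(2^(2/3)*z/2), z)


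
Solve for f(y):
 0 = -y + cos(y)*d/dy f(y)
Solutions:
 f(y) = C1 + Integral(y/cos(y), y)


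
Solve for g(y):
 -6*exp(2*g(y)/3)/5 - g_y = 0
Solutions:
 g(y) = 3*log(-sqrt(-1/(C1 - 6*y))) - 3*log(2) + 3*log(30)/2
 g(y) = 3*log(-1/(C1 - 6*y))/2 - 3*log(2) + 3*log(30)/2


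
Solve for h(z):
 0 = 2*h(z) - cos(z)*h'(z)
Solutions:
 h(z) = C1*(sin(z) + 1)/(sin(z) - 1)


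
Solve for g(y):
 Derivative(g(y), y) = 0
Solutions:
 g(y) = C1


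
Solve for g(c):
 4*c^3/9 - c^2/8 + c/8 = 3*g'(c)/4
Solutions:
 g(c) = C1 + 4*c^4/27 - c^3/18 + c^2/12


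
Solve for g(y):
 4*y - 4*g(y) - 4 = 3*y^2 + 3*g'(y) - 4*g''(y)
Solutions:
 g(y) = C1*exp(y*(3 - sqrt(73))/8) + C2*exp(y*(3 + sqrt(73))/8) - 3*y^2/4 + 17*y/8 - 131/32


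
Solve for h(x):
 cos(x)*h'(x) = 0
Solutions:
 h(x) = C1


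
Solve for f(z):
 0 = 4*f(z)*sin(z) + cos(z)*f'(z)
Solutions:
 f(z) = C1*cos(z)^4


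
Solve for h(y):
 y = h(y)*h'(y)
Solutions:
 h(y) = -sqrt(C1 + y^2)
 h(y) = sqrt(C1 + y^2)


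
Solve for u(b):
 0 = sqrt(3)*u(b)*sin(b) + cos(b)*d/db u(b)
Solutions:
 u(b) = C1*cos(b)^(sqrt(3))


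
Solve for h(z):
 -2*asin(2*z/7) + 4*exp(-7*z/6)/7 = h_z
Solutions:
 h(z) = C1 - 2*z*asin(2*z/7) - sqrt(49 - 4*z^2) - 24*exp(-7*z/6)/49


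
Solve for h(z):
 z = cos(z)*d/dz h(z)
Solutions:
 h(z) = C1 + Integral(z/cos(z), z)


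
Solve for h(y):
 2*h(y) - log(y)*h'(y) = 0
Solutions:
 h(y) = C1*exp(2*li(y))


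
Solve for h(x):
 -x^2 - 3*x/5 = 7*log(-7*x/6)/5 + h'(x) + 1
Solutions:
 h(x) = C1 - x^3/3 - 3*x^2/10 - 7*x*log(-x)/5 + x*(-7*log(7) + 2 + 7*log(6))/5


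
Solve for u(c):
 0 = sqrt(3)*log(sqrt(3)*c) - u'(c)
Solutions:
 u(c) = C1 + sqrt(3)*c*log(c) - sqrt(3)*c + sqrt(3)*c*log(3)/2


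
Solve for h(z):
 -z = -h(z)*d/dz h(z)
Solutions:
 h(z) = -sqrt(C1 + z^2)
 h(z) = sqrt(C1 + z^2)


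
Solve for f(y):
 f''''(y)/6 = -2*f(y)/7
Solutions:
 f(y) = (C1*sin(3^(1/4)*7^(3/4)*y/7) + C2*cos(3^(1/4)*7^(3/4)*y/7))*exp(-3^(1/4)*7^(3/4)*y/7) + (C3*sin(3^(1/4)*7^(3/4)*y/7) + C4*cos(3^(1/4)*7^(3/4)*y/7))*exp(3^(1/4)*7^(3/4)*y/7)


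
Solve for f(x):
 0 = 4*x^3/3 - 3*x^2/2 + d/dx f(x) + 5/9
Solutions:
 f(x) = C1 - x^4/3 + x^3/2 - 5*x/9


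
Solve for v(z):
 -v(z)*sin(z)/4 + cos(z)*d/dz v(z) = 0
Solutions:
 v(z) = C1/cos(z)^(1/4)


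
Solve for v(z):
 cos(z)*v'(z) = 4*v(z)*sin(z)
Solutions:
 v(z) = C1/cos(z)^4


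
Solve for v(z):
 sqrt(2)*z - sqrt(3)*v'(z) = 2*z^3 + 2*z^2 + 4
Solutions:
 v(z) = C1 - sqrt(3)*z^4/6 - 2*sqrt(3)*z^3/9 + sqrt(6)*z^2/6 - 4*sqrt(3)*z/3


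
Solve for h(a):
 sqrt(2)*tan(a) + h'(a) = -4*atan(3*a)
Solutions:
 h(a) = C1 - 4*a*atan(3*a) + 2*log(9*a^2 + 1)/3 + sqrt(2)*log(cos(a))


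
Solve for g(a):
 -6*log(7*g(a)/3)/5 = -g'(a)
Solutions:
 5*Integral(1/(-log(_y) - log(7) + log(3)), (_y, g(a)))/6 = C1 - a


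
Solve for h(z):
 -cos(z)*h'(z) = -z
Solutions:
 h(z) = C1 + Integral(z/cos(z), z)


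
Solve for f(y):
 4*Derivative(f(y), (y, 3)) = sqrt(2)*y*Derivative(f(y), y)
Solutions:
 f(y) = C1 + Integral(C2*airyai(sqrt(2)*y/2) + C3*airybi(sqrt(2)*y/2), y)


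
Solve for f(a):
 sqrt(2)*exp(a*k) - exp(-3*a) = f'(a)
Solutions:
 f(a) = C1 + exp(-3*a)/3 + sqrt(2)*exp(a*k)/k


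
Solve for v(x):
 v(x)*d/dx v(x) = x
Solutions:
 v(x) = -sqrt(C1 + x^2)
 v(x) = sqrt(C1 + x^2)


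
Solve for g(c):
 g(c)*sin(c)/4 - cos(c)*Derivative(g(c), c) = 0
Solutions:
 g(c) = C1/cos(c)^(1/4)


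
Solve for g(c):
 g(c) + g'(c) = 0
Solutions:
 g(c) = C1*exp(-c)


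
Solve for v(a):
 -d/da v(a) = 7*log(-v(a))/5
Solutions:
 -li(-v(a)) = C1 - 7*a/5


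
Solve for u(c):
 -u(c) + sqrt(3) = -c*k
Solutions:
 u(c) = c*k + sqrt(3)


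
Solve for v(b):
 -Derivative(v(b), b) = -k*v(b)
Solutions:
 v(b) = C1*exp(b*k)


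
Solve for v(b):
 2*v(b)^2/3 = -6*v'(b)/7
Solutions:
 v(b) = 9/(C1 + 7*b)


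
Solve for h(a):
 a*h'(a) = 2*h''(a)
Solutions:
 h(a) = C1 + C2*erfi(a/2)


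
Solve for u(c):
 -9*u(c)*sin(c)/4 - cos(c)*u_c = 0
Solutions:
 u(c) = C1*cos(c)^(9/4)


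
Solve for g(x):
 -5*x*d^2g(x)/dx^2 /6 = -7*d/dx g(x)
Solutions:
 g(x) = C1 + C2*x^(47/5)


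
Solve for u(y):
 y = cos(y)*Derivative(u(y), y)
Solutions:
 u(y) = C1 + Integral(y/cos(y), y)


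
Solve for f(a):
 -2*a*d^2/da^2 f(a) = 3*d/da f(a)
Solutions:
 f(a) = C1 + C2/sqrt(a)


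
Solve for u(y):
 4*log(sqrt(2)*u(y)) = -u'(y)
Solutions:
 Integral(1/(2*log(_y) + log(2)), (_y, u(y)))/2 = C1 - y


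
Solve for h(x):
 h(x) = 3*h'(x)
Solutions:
 h(x) = C1*exp(x/3)


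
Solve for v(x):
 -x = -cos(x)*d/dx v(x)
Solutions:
 v(x) = C1 + Integral(x/cos(x), x)


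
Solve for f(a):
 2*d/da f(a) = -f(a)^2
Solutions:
 f(a) = 2/(C1 + a)


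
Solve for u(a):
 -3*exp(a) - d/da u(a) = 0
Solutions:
 u(a) = C1 - 3*exp(a)


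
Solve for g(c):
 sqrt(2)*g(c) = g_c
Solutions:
 g(c) = C1*exp(sqrt(2)*c)


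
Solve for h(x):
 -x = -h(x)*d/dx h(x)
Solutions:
 h(x) = -sqrt(C1 + x^2)
 h(x) = sqrt(C1 + x^2)


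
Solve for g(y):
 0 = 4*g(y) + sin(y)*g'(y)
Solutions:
 g(y) = C1*(cos(y)^2 + 2*cos(y) + 1)/(cos(y)^2 - 2*cos(y) + 1)


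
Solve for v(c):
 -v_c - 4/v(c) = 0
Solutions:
 v(c) = -sqrt(C1 - 8*c)
 v(c) = sqrt(C1 - 8*c)


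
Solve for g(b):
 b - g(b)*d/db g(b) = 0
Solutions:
 g(b) = -sqrt(C1 + b^2)
 g(b) = sqrt(C1 + b^2)


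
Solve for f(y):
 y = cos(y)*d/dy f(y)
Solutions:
 f(y) = C1 + Integral(y/cos(y), y)


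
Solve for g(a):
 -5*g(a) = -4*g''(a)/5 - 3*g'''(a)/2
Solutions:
 g(a) = C1*exp(-a*(64/(225*sqrt(452553) + 151363)^(1/3) + 16 + (225*sqrt(452553) + 151363)^(1/3))/90)*sin(sqrt(3)*a*(-(225*sqrt(452553) + 151363)^(1/3) + 64/(225*sqrt(452553) + 151363)^(1/3))/90) + C2*exp(-a*(64/(225*sqrt(452553) + 151363)^(1/3) + 16 + (225*sqrt(452553) + 151363)^(1/3))/90)*cos(sqrt(3)*a*(-(225*sqrt(452553) + 151363)^(1/3) + 64/(225*sqrt(452553) + 151363)^(1/3))/90) + C3*exp(a*(-8 + 64/(225*sqrt(452553) + 151363)^(1/3) + (225*sqrt(452553) + 151363)^(1/3))/45)


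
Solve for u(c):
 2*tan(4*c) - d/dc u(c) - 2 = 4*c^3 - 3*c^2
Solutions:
 u(c) = C1 - c^4 + c^3 - 2*c - log(cos(4*c))/2


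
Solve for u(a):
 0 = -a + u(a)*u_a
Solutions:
 u(a) = -sqrt(C1 + a^2)
 u(a) = sqrt(C1 + a^2)


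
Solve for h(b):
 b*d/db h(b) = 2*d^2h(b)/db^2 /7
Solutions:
 h(b) = C1 + C2*erfi(sqrt(7)*b/2)


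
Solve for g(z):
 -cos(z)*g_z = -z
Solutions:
 g(z) = C1 + Integral(z/cos(z), z)


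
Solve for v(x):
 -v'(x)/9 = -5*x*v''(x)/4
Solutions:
 v(x) = C1 + C2*x^(49/45)


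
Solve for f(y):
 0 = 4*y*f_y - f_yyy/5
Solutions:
 f(y) = C1 + Integral(C2*airyai(20^(1/3)*y) + C3*airybi(20^(1/3)*y), y)


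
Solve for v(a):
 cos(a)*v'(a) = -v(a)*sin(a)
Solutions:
 v(a) = C1*cos(a)


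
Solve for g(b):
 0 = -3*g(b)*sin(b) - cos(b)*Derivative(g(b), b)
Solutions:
 g(b) = C1*cos(b)^3


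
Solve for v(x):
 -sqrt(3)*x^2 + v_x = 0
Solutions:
 v(x) = C1 + sqrt(3)*x^3/3


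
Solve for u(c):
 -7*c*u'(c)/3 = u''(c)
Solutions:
 u(c) = C1 + C2*erf(sqrt(42)*c/6)


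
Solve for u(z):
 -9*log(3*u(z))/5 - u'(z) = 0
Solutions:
 5*Integral(1/(log(_y) + log(3)), (_y, u(z)))/9 = C1 - z


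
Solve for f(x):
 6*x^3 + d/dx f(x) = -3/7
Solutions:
 f(x) = C1 - 3*x^4/2 - 3*x/7


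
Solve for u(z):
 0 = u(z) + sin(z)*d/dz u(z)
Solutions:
 u(z) = C1*sqrt(cos(z) + 1)/sqrt(cos(z) - 1)


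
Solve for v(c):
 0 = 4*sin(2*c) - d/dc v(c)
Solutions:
 v(c) = C1 - 2*cos(2*c)


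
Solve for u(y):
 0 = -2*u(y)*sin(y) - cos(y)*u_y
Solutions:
 u(y) = C1*cos(y)^2


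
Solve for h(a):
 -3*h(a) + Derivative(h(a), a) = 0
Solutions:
 h(a) = C1*exp(3*a)


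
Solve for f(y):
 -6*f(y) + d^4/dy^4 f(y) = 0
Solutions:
 f(y) = C1*exp(-6^(1/4)*y) + C2*exp(6^(1/4)*y) + C3*sin(6^(1/4)*y) + C4*cos(6^(1/4)*y)


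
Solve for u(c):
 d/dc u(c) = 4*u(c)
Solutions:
 u(c) = C1*exp(4*c)


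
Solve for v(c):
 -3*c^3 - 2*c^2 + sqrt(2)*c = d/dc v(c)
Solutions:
 v(c) = C1 - 3*c^4/4 - 2*c^3/3 + sqrt(2)*c^2/2


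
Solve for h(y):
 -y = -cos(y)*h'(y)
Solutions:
 h(y) = C1 + Integral(y/cos(y), y)


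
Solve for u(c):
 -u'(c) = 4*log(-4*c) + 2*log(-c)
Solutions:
 u(c) = C1 - 6*c*log(-c) + 2*c*(3 - 4*log(2))


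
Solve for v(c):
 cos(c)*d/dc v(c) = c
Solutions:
 v(c) = C1 + Integral(c/cos(c), c)


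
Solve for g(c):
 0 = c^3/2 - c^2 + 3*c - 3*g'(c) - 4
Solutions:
 g(c) = C1 + c^4/24 - c^3/9 + c^2/2 - 4*c/3


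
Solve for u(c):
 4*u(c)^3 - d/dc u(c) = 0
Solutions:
 u(c) = -sqrt(2)*sqrt(-1/(C1 + 4*c))/2
 u(c) = sqrt(2)*sqrt(-1/(C1 + 4*c))/2


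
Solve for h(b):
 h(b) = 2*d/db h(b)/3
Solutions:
 h(b) = C1*exp(3*b/2)


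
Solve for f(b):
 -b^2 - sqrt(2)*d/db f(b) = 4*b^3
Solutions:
 f(b) = C1 - sqrt(2)*b^4/2 - sqrt(2)*b^3/6


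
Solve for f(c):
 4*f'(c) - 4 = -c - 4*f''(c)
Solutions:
 f(c) = C1 + C2*exp(-c) - c^2/8 + 5*c/4


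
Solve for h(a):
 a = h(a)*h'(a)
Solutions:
 h(a) = -sqrt(C1 + a^2)
 h(a) = sqrt(C1 + a^2)


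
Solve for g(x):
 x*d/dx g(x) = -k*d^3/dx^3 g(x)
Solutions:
 g(x) = C1 + Integral(C2*airyai(x*(-1/k)^(1/3)) + C3*airybi(x*(-1/k)^(1/3)), x)


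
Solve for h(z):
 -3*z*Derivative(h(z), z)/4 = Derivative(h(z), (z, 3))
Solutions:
 h(z) = C1 + Integral(C2*airyai(-6^(1/3)*z/2) + C3*airybi(-6^(1/3)*z/2), z)


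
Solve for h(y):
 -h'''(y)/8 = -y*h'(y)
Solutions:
 h(y) = C1 + Integral(C2*airyai(2*y) + C3*airybi(2*y), y)


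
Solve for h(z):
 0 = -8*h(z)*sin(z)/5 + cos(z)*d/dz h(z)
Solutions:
 h(z) = C1/cos(z)^(8/5)


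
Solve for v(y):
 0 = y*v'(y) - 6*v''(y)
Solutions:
 v(y) = C1 + C2*erfi(sqrt(3)*y/6)


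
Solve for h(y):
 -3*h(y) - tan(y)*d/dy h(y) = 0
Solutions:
 h(y) = C1/sin(y)^3


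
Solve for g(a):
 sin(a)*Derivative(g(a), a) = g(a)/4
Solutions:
 g(a) = C1*(cos(a) - 1)^(1/8)/(cos(a) + 1)^(1/8)


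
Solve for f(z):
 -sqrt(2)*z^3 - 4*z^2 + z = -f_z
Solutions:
 f(z) = C1 + sqrt(2)*z^4/4 + 4*z^3/3 - z^2/2


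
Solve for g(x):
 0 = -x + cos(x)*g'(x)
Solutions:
 g(x) = C1 + Integral(x/cos(x), x)


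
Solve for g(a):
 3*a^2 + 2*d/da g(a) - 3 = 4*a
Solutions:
 g(a) = C1 - a^3/2 + a^2 + 3*a/2


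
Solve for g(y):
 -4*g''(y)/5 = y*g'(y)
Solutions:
 g(y) = C1 + C2*erf(sqrt(10)*y/4)


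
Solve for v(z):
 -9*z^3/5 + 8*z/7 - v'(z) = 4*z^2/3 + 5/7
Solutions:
 v(z) = C1 - 9*z^4/20 - 4*z^3/9 + 4*z^2/7 - 5*z/7


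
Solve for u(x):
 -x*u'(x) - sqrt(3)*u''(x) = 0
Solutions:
 u(x) = C1 + C2*erf(sqrt(2)*3^(3/4)*x/6)


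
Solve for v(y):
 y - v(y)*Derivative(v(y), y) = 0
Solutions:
 v(y) = -sqrt(C1 + y^2)
 v(y) = sqrt(C1 + y^2)


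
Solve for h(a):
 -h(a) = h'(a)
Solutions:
 h(a) = C1*exp(-a)


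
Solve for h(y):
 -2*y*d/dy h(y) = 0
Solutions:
 h(y) = C1


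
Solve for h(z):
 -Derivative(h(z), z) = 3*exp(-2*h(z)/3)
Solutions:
 h(z) = 3*log(-sqrt(C1 - 3*z)) - 3*log(3) + 3*log(6)/2
 h(z) = 3*log(C1 - 3*z)/2 - 3*log(3) + 3*log(6)/2


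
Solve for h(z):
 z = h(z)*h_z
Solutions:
 h(z) = -sqrt(C1 + z^2)
 h(z) = sqrt(C1 + z^2)


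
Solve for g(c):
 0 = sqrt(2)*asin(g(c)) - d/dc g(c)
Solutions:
 Integral(1/asin(_y), (_y, g(c))) = C1 + sqrt(2)*c


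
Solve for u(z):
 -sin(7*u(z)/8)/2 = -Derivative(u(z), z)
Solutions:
 -z/2 + 4*log(cos(7*u(z)/8) - 1)/7 - 4*log(cos(7*u(z)/8) + 1)/7 = C1


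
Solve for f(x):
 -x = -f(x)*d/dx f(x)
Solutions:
 f(x) = -sqrt(C1 + x^2)
 f(x) = sqrt(C1 + x^2)


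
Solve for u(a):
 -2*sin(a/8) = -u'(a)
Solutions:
 u(a) = C1 - 16*cos(a/8)


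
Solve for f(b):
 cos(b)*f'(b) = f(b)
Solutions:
 f(b) = C1*sqrt(sin(b) + 1)/sqrt(sin(b) - 1)


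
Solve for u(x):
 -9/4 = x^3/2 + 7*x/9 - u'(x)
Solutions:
 u(x) = C1 + x^4/8 + 7*x^2/18 + 9*x/4


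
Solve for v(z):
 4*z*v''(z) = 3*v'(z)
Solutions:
 v(z) = C1 + C2*z^(7/4)


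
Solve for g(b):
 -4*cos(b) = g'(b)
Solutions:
 g(b) = C1 - 4*sin(b)


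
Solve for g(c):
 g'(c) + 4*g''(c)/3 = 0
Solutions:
 g(c) = C1 + C2*exp(-3*c/4)


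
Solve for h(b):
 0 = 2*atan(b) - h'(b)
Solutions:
 h(b) = C1 + 2*b*atan(b) - log(b^2 + 1)


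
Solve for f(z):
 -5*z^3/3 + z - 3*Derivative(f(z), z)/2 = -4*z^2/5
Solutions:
 f(z) = C1 - 5*z^4/18 + 8*z^3/45 + z^2/3


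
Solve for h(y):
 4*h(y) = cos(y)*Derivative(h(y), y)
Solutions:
 h(y) = C1*(sin(y)^2 + 2*sin(y) + 1)/(sin(y)^2 - 2*sin(y) + 1)


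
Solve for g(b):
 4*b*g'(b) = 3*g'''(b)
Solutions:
 g(b) = C1 + Integral(C2*airyai(6^(2/3)*b/3) + C3*airybi(6^(2/3)*b/3), b)


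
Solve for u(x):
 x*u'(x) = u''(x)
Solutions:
 u(x) = C1 + C2*erfi(sqrt(2)*x/2)


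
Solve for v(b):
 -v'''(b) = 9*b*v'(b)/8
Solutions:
 v(b) = C1 + Integral(C2*airyai(-3^(2/3)*b/2) + C3*airybi(-3^(2/3)*b/2), b)


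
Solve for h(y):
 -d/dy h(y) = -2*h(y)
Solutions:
 h(y) = C1*exp(2*y)


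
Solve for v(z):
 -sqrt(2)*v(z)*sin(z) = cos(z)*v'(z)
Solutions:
 v(z) = C1*cos(z)^(sqrt(2))


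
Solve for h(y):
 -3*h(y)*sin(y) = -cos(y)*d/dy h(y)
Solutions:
 h(y) = C1/cos(y)^3


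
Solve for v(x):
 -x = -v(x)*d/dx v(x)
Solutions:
 v(x) = -sqrt(C1 + x^2)
 v(x) = sqrt(C1 + x^2)


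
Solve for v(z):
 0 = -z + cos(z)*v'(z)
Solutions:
 v(z) = C1 + Integral(z/cos(z), z)


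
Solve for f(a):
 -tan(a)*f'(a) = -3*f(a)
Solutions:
 f(a) = C1*sin(a)^3


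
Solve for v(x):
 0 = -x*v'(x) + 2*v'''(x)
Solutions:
 v(x) = C1 + Integral(C2*airyai(2^(2/3)*x/2) + C3*airybi(2^(2/3)*x/2), x)


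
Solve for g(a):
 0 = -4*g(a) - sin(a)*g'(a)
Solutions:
 g(a) = C1*(cos(a)^2 + 2*cos(a) + 1)/(cos(a)^2 - 2*cos(a) + 1)


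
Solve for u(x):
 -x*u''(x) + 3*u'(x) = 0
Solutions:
 u(x) = C1 + C2*x^4


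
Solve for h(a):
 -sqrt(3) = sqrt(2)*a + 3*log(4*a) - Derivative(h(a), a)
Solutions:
 h(a) = C1 + sqrt(2)*a^2/2 + 3*a*log(a) - 3*a + sqrt(3)*a + a*log(64)


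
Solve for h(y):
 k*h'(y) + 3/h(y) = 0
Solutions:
 h(y) = -sqrt(C1 - 6*y/k)
 h(y) = sqrt(C1 - 6*y/k)


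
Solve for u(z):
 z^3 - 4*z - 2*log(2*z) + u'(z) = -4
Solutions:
 u(z) = C1 - z^4/4 + 2*z^2 + 2*z*log(z) - 6*z + z*log(4)


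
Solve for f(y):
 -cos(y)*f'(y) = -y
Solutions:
 f(y) = C1 + Integral(y/cos(y), y)


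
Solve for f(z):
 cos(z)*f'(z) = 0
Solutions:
 f(z) = C1


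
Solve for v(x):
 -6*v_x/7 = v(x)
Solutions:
 v(x) = C1*exp(-7*x/6)


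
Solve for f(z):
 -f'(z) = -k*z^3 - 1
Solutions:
 f(z) = C1 + k*z^4/4 + z


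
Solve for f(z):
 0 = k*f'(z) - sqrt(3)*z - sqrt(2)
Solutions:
 f(z) = C1 + sqrt(3)*z^2/(2*k) + sqrt(2)*z/k


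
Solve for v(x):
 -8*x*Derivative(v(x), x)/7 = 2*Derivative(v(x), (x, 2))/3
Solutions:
 v(x) = C1 + C2*erf(sqrt(42)*x/7)


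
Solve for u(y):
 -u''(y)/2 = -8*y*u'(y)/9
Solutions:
 u(y) = C1 + C2*erfi(2*sqrt(2)*y/3)


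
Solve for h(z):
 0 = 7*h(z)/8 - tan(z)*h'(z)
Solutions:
 h(z) = C1*sin(z)^(7/8)


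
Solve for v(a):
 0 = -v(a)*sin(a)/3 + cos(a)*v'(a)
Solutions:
 v(a) = C1/cos(a)^(1/3)


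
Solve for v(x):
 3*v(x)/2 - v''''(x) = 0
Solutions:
 v(x) = C1*exp(-2^(3/4)*3^(1/4)*x/2) + C2*exp(2^(3/4)*3^(1/4)*x/2) + C3*sin(2^(3/4)*3^(1/4)*x/2) + C4*cos(2^(3/4)*3^(1/4)*x/2)


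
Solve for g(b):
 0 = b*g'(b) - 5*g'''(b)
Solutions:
 g(b) = C1 + Integral(C2*airyai(5^(2/3)*b/5) + C3*airybi(5^(2/3)*b/5), b)


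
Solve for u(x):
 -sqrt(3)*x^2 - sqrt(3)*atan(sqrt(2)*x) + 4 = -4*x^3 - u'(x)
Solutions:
 u(x) = C1 - x^4 + sqrt(3)*x^3/3 - 4*x + sqrt(3)*(x*atan(sqrt(2)*x) - sqrt(2)*log(2*x^2 + 1)/4)


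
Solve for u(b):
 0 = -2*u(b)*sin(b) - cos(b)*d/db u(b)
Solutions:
 u(b) = C1*cos(b)^2


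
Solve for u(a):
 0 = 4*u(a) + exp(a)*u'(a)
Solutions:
 u(a) = C1*exp(4*exp(-a))


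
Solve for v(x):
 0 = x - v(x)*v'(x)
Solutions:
 v(x) = -sqrt(C1 + x^2)
 v(x) = sqrt(C1 + x^2)


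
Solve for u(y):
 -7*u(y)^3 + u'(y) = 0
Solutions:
 u(y) = -sqrt(2)*sqrt(-1/(C1 + 7*y))/2
 u(y) = sqrt(2)*sqrt(-1/(C1 + 7*y))/2


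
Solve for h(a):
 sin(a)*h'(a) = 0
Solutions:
 h(a) = C1


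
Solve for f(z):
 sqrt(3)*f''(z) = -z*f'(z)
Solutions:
 f(z) = C1 + C2*erf(sqrt(2)*3^(3/4)*z/6)


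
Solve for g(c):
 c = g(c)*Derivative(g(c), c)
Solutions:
 g(c) = -sqrt(C1 + c^2)
 g(c) = sqrt(C1 + c^2)


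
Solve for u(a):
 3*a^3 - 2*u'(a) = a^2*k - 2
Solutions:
 u(a) = C1 + 3*a^4/8 - a^3*k/6 + a


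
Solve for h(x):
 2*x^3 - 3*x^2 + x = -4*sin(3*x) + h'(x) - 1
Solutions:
 h(x) = C1 + x^4/2 - x^3 + x^2/2 + x - 4*cos(3*x)/3


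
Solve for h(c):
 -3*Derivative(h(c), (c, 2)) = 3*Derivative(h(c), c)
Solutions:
 h(c) = C1 + C2*exp(-c)


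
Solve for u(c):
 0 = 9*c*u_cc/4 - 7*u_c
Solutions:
 u(c) = C1 + C2*c^(37/9)


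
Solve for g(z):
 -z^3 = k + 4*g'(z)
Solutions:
 g(z) = C1 - k*z/4 - z^4/16


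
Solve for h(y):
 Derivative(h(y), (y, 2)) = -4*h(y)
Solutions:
 h(y) = C1*sin(2*y) + C2*cos(2*y)


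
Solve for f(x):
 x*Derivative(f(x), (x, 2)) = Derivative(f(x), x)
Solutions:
 f(x) = C1 + C2*x^2


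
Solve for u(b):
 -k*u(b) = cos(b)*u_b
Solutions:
 u(b) = C1*exp(k*(log(sin(b) - 1) - log(sin(b) + 1))/2)


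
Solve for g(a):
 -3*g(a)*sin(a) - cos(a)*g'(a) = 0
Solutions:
 g(a) = C1*cos(a)^3


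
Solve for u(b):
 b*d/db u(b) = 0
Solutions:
 u(b) = C1


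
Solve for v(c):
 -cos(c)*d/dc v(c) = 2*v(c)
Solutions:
 v(c) = C1*(sin(c) - 1)/(sin(c) + 1)


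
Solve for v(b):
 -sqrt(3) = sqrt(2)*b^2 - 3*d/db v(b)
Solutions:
 v(b) = C1 + sqrt(2)*b^3/9 + sqrt(3)*b/3


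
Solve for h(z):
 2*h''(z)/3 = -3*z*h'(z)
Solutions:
 h(z) = C1 + C2*erf(3*z/2)


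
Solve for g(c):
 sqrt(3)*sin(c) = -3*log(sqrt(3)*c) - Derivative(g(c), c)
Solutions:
 g(c) = C1 - 3*c*log(c) - 3*c*log(3)/2 + 3*c + sqrt(3)*cos(c)


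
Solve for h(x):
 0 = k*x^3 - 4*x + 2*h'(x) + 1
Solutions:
 h(x) = C1 - k*x^4/8 + x^2 - x/2


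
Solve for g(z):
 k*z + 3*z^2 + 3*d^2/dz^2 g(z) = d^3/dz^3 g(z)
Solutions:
 g(z) = C1 + C2*z + C3*exp(3*z) - z^4/12 + z^3*(-k - 2)/18 + z^2*(-k - 2)/18


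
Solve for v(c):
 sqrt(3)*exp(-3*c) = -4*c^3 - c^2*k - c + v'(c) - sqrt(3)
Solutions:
 v(c) = C1 + c^4 + c^3*k/3 + c^2/2 + sqrt(3)*c - sqrt(3)*exp(-3*c)/3


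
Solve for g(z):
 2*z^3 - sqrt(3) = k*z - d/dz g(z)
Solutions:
 g(z) = C1 + k*z^2/2 - z^4/2 + sqrt(3)*z


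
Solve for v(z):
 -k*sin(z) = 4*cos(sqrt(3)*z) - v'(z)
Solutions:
 v(z) = C1 - k*cos(z) + 4*sqrt(3)*sin(sqrt(3)*z)/3


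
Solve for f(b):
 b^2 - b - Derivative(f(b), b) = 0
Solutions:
 f(b) = C1 + b^3/3 - b^2/2


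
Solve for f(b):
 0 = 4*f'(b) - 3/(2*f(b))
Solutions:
 f(b) = -sqrt(C1 + 3*b)/2
 f(b) = sqrt(C1 + 3*b)/2


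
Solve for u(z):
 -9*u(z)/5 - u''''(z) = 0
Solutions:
 u(z) = (C1*sin(5^(3/4)*sqrt(6)*z/10) + C2*cos(5^(3/4)*sqrt(6)*z/10))*exp(-5^(3/4)*sqrt(6)*z/10) + (C3*sin(5^(3/4)*sqrt(6)*z/10) + C4*cos(5^(3/4)*sqrt(6)*z/10))*exp(5^(3/4)*sqrt(6)*z/10)


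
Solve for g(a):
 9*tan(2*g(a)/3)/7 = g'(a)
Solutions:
 g(a) = -3*asin(C1*exp(6*a/7))/2 + 3*pi/2
 g(a) = 3*asin(C1*exp(6*a/7))/2


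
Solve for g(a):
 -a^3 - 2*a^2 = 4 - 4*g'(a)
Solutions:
 g(a) = C1 + a^4/16 + a^3/6 + a


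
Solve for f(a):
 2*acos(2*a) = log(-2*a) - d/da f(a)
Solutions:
 f(a) = C1 + a*log(-a) - 2*a*acos(2*a) - a + a*log(2) + sqrt(1 - 4*a^2)


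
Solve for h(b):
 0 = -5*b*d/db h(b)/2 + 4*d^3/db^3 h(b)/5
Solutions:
 h(b) = C1 + Integral(C2*airyai(5^(2/3)*b/2) + C3*airybi(5^(2/3)*b/2), b)


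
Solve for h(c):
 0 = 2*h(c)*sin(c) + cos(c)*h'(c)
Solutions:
 h(c) = C1*cos(c)^2


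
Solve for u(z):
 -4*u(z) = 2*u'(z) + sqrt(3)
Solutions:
 u(z) = C1*exp(-2*z) - sqrt(3)/4


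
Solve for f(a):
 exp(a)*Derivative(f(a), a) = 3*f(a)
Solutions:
 f(a) = C1*exp(-3*exp(-a))


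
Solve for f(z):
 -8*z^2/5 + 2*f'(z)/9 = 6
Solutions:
 f(z) = C1 + 12*z^3/5 + 27*z


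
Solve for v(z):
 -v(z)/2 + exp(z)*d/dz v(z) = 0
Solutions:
 v(z) = C1*exp(-exp(-z)/2)


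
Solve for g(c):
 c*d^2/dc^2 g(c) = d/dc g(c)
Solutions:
 g(c) = C1 + C2*c^2


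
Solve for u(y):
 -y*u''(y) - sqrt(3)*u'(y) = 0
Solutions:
 u(y) = C1 + C2*y^(1 - sqrt(3))


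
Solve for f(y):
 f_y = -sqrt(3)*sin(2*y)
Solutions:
 f(y) = C1 + sqrt(3)*cos(2*y)/2


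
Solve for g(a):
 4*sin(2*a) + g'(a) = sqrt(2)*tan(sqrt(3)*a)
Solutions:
 g(a) = C1 - sqrt(6)*log(cos(sqrt(3)*a))/3 + 2*cos(2*a)


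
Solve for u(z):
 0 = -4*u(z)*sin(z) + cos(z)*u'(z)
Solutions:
 u(z) = C1/cos(z)^4


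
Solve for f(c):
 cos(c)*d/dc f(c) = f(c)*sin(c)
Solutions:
 f(c) = C1/cos(c)


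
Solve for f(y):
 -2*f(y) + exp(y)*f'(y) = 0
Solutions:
 f(y) = C1*exp(-2*exp(-y))


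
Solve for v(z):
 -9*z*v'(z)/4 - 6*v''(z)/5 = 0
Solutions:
 v(z) = C1 + C2*erf(sqrt(15)*z/4)


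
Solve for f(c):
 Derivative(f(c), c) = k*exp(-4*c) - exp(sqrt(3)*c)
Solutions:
 f(c) = C1 - k*exp(-4*c)/4 - sqrt(3)*exp(sqrt(3)*c)/3


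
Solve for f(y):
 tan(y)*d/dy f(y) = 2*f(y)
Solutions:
 f(y) = C1*sin(y)^2


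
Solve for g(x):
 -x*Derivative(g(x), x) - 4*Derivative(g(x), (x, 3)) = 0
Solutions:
 g(x) = C1 + Integral(C2*airyai(-2^(1/3)*x/2) + C3*airybi(-2^(1/3)*x/2), x)


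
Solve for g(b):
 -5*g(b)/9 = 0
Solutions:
 g(b) = 0


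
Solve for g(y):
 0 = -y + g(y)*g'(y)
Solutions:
 g(y) = -sqrt(C1 + y^2)
 g(y) = sqrt(C1 + y^2)


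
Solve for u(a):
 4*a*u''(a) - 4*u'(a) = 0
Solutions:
 u(a) = C1 + C2*a^2


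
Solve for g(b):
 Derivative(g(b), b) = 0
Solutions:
 g(b) = C1


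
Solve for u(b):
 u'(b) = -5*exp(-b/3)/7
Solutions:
 u(b) = C1 + 15*exp(-b/3)/7


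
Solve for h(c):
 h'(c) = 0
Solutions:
 h(c) = C1


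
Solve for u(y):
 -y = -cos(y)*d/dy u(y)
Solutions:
 u(y) = C1 + Integral(y/cos(y), y)


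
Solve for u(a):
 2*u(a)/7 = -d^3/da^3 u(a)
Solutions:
 u(a) = C3*exp(-2^(1/3)*7^(2/3)*a/7) + (C1*sin(2^(1/3)*sqrt(3)*7^(2/3)*a/14) + C2*cos(2^(1/3)*sqrt(3)*7^(2/3)*a/14))*exp(2^(1/3)*7^(2/3)*a/14)


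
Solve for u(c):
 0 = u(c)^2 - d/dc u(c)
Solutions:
 u(c) = -1/(C1 + c)


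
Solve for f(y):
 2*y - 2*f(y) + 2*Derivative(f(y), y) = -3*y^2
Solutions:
 f(y) = C1*exp(y) + 3*y^2/2 + 4*y + 4


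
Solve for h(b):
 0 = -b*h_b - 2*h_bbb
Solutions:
 h(b) = C1 + Integral(C2*airyai(-2^(2/3)*b/2) + C3*airybi(-2^(2/3)*b/2), b)


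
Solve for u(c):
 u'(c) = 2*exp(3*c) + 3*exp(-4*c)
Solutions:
 u(c) = C1 + 2*exp(3*c)/3 - 3*exp(-4*c)/4


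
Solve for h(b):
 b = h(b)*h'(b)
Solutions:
 h(b) = -sqrt(C1 + b^2)
 h(b) = sqrt(C1 + b^2)


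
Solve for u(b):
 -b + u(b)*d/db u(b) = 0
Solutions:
 u(b) = -sqrt(C1 + b^2)
 u(b) = sqrt(C1 + b^2)


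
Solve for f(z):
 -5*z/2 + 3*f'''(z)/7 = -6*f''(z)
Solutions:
 f(z) = C1 + C2*z + C3*exp(-14*z) + 5*z^3/72 - 5*z^2/336


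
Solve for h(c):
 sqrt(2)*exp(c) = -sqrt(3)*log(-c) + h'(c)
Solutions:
 h(c) = C1 + sqrt(3)*c*log(-c) - sqrt(3)*c + sqrt(2)*exp(c)


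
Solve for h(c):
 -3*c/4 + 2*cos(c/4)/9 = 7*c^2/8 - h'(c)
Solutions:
 h(c) = C1 + 7*c^3/24 + 3*c^2/8 - 8*sin(c/4)/9


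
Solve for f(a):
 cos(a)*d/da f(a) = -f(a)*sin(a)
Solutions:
 f(a) = C1*cos(a)


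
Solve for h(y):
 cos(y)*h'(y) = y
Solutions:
 h(y) = C1 + Integral(y/cos(y), y)


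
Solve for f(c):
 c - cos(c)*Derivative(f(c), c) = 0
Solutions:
 f(c) = C1 + Integral(c/cos(c), c)


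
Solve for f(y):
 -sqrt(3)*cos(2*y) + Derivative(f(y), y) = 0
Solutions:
 f(y) = C1 + sqrt(3)*sin(2*y)/2


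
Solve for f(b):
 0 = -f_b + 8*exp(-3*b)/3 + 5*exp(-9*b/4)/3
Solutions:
 f(b) = C1 - 8*exp(-3*b)/9 - 20*exp(-9*b/4)/27


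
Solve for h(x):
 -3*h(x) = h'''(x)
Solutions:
 h(x) = C3*exp(-3^(1/3)*x) + (C1*sin(3^(5/6)*x/2) + C2*cos(3^(5/6)*x/2))*exp(3^(1/3)*x/2)


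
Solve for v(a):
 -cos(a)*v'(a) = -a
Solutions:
 v(a) = C1 + Integral(a/cos(a), a)


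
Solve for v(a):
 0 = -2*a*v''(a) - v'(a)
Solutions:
 v(a) = C1 + C2*sqrt(a)


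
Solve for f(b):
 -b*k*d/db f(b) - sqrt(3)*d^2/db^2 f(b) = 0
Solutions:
 f(b) = Piecewise((-sqrt(2)*3^(1/4)*sqrt(pi)*C1*erf(sqrt(2)*3^(3/4)*b*sqrt(k)/6)/(2*sqrt(k)) - C2, (k > 0) | (k < 0)), (-C1*b - C2, True))
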